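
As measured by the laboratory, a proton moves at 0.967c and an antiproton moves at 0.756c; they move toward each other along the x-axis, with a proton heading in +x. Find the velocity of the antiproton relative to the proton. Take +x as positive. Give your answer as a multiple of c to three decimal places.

β_A = 0.967, β_B = -0.756.
Transform to A's frame with the inverse velocity-addition law: u' = (u − v)/(1 − uv/c²), taking u = β_B and v = β_A.
u' = (-0.756 − 0.967) / (1 − (0.967)(-0.756)) = -1.7230/1.7311 = -0.9953.

-0.995c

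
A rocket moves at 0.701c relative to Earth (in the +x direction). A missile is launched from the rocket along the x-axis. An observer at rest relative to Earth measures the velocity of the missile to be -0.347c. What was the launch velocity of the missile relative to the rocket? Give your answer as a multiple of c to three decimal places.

Invert the composition law: u' = (u − v)/(1 − uv/c²).
u' = (-0.347 − 0.701) / (1 − (-0.347)(0.701)) = -1.0480/1.2432 = -0.8430.

-0.843c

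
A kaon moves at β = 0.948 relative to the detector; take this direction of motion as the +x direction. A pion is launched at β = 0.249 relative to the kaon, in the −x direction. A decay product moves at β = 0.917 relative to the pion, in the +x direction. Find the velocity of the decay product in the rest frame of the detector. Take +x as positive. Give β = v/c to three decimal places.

β = +0.996

Apply u = (u' + v)/(1 + u'v/c²) successively, working outward toward the detector.
Start: velocity of the kaon relative to the detector = 0.9480c.
Compose with the pion (u' = -0.249 in the kaon frame): u_1 = (-0.249 + 0.948) / (1 + (-0.249)·0.948) = 0.6990/0.7639 = 0.9150.
Compose with the decay product (u' = 0.917 in the pion frame): u_2 = (0.917 + 0.915) / (1 + 0.917·0.915) = 1.8320/1.8390 = 0.9962.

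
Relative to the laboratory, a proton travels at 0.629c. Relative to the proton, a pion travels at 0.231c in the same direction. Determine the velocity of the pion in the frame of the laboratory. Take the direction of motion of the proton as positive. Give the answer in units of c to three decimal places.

With v = 0.629 and u' = 0.231 (in units of c),
u = (u' + v)/(1 + u'v/c²):
u = (0.231 + 0.629) / (1 + 0.231·0.629) = 0.8600/1.1453 = 0.7509

0.751c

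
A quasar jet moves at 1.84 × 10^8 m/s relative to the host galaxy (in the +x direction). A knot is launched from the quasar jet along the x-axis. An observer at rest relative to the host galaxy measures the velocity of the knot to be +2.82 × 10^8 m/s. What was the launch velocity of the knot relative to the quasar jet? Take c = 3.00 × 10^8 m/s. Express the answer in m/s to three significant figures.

+2.31 × 10^8 m/s

v = 0.613c, u = 0.940c.
Invert the composition law: u' = (u − v)/(1 − uv/c²).
u' = (0.940 − 0.613) / (1 − (0.940)(0.613)) = 0.3267/0.4235 = 0.7714.
u' = 0.7714 × 3.00 × 10^8 m/s.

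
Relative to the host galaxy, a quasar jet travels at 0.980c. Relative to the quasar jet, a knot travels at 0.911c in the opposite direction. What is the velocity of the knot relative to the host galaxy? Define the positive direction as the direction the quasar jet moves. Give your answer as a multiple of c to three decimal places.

+0.644c

With v = 0.980 and u' = -0.911 (in units of c),
u = (u' + v)/(1 + u'v/c²):
u = (-0.911 + 0.980) / (1 + (-0.911)·0.980) = 0.0690/0.1072 = 0.6435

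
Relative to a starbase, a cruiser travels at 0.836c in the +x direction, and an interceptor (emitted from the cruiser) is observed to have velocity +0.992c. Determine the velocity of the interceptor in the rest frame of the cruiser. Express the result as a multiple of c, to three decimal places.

+0.914c

Invert the composition law: u' = (u − v)/(1 − uv/c²).
u' = (0.992 − 0.836) / (1 − (0.992)(0.836)) = 0.1560/0.1707 = 0.9139.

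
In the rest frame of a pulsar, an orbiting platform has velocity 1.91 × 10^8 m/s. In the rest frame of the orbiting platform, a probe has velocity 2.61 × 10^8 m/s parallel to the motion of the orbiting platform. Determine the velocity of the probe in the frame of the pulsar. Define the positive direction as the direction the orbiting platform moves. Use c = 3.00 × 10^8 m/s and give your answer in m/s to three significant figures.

2.91 × 10^8 m/s

In units of c (dividing by 3.00 × 10^8 m/s): v = 0.637, u' = 0.870.
u = (u' + v)/(1 + u'v/c²):
u = (0.870 + 0.637) / (1 + 0.870·0.637) = 1.5067/1.5539 = 0.9696
(Galilean addition would give +1.507c, exceeding c.)
Converting back: u = 0.9696 × 3.00 × 10^8 m/s.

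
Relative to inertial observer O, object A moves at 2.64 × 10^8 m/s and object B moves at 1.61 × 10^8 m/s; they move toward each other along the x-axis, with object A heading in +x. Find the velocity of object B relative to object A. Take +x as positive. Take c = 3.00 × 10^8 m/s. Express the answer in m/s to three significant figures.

-2.89 × 10^8 m/s

β_A = 0.880, β_B = -0.537 (dividing each by c = 3.00 × 10^8 m/s).
Transform to A's frame with the inverse velocity-addition law: u' = (u − v)/(1 − uv/c²), taking u = β_B and v = β_A.
u' = (-0.537 − 0.880) / (1 − (0.880)(-0.537)) = -1.4167/1.4723 = -0.9622.
u' = -0.9622 × 3.00 × 10^8 m/s.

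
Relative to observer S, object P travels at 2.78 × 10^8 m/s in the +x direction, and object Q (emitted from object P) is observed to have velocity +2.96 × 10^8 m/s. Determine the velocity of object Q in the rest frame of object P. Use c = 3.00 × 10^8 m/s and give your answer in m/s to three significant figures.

v = 0.927c, u = 0.987c.
Invert the composition law: u' = (u − v)/(1 − uv/c²).
u' = (0.987 − 0.927) / (1 − (0.987)(0.927)) = 0.0600/0.0857 = 0.7002.
u' = 0.7002 × 3.00 × 10^8 m/s.

+2.10 × 10^8 m/s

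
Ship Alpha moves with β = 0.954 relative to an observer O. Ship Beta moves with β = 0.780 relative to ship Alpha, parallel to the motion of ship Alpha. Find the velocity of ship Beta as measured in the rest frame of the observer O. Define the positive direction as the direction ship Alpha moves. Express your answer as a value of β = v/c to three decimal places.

With v = 0.954 and u' = 0.780 (in units of c),
u = (u' + v)/(1 + u'v/c²):
u = (0.780 + 0.954) / (1 + 0.780·0.954) = 1.7340/1.7441 = 0.9942
(Galilean addition would give +1.734c, exceeding c.)

β = 0.994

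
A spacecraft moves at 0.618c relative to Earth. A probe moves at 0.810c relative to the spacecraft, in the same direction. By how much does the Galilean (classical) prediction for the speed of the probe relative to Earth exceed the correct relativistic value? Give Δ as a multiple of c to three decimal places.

Galilean: u_cl = 0.810 + 0.618 = 1.4280.
Relativistic: u_rel = (0.810 + 0.618) / (1 + 0.810·0.618) = 1.4280/1.5006 = 0.9516.
Δ = 1.4280 − 0.9516 = 0.4764.
(The classical prediction exceeds c; the relativistic result does not.)

Δ = 0.476c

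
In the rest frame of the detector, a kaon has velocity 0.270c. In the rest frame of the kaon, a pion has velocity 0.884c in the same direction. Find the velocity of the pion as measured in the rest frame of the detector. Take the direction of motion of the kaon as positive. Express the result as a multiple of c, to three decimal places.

0.932c

With v = 0.270 and u' = 0.884 (in units of c),
u = (u' + v)/(1 + u'v/c²):
u = (0.884 + 0.270) / (1 + 0.884·0.270) = 1.1540/1.2387 = 0.9316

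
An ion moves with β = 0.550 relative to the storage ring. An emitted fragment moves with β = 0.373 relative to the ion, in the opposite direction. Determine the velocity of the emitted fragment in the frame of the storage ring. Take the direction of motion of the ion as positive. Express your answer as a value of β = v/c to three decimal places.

With v = 0.550 and u' = -0.373 (in units of c),
u = (u' + v)/(1 + u'v/c²):
u = (-0.373 + 0.550) / (1 + (-0.373)·0.550) = 0.1770/0.7948 = 0.2227

β = +0.223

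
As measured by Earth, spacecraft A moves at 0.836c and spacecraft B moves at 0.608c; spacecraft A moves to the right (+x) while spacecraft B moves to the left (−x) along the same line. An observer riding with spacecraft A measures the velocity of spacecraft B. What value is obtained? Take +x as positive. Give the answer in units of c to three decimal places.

-0.957c

β_A = 0.836, β_B = -0.608.
Transform to A's frame with the inverse velocity-addition law: u' = (u − v)/(1 − uv/c²), taking u = β_B and v = β_A.
u' = (-0.608 − 0.836) / (1 − (0.836)(-0.608)) = -1.4440/1.5083 = -0.9574.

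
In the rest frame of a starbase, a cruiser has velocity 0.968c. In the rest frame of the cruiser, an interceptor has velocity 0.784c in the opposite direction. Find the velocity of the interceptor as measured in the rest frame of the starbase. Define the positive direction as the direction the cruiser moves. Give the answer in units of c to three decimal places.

With v = 0.968 and u' = -0.784 (in units of c),
u = (u' + v)/(1 + u'v/c²):
u = (-0.784 + 0.968) / (1 + (-0.784)·0.968) = 0.1840/0.2411 = 0.7632
(Galilean addition would give +0.184c.)

+0.763c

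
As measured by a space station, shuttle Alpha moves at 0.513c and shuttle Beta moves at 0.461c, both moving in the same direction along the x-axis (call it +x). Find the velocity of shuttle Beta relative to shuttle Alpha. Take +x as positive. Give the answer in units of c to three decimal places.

β_A = 0.513, β_B = 0.461.
Transform to A's frame with the inverse velocity-addition law: u' = (u − v)/(1 − uv/c²), taking u = β_B and v = β_A.
u' = (0.461 − 0.513) / (1 − (0.513)(0.461)) = -0.0520/0.7635 = -0.0681.

-0.068c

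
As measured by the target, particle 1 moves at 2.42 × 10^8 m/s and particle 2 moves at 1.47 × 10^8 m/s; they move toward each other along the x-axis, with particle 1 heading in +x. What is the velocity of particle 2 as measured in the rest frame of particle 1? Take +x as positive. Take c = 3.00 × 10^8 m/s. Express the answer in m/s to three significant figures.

β_A = 0.807, β_B = -0.490 (dividing each by c = 3.00 × 10^8 m/s).
Transform to A's frame with the inverse velocity-addition law: u' = (u − v)/(1 − uv/c²), taking u = β_B and v = β_A.
u' = (-0.490 − 0.807) / (1 − (0.807)(-0.490)) = -1.2967/1.3953 = -0.9293.
u' = -0.9293 × 3.00 × 10^8 m/s.

-2.79 × 10^8 m/s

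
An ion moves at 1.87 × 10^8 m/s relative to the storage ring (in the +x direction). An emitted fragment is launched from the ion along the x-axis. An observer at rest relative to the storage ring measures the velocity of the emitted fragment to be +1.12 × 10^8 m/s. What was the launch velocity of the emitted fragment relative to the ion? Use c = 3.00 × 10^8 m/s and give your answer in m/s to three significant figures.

v = 0.623c, u = 0.373c.
Invert the composition law: u' = (u − v)/(1 − uv/c²).
u' = (0.373 − 0.623) / (1 − (0.373)(0.623)) = -0.2500/0.7673 = -0.3258.
u' = -0.3258 × 3.00 × 10^8 m/s.

-9.77 × 10^7 m/s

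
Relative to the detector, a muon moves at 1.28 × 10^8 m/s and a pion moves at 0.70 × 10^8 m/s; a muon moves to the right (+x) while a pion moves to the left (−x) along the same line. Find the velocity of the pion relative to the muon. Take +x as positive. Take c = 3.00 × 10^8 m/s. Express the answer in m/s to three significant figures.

β_A = 0.427, β_B = -0.233 (dividing each by c = 3.00 × 10^8 m/s).
Transform to A's frame with the inverse velocity-addition law: u' = (u − v)/(1 − uv/c²), taking u = β_B and v = β_A.
u' = (-0.233 − 0.427) / (1 − (0.427)(-0.233)) = -0.6600/1.0996 = -0.6002.
u' = -0.6002 × 3.00 × 10^8 m/s.

-1.80 × 10^8 m/s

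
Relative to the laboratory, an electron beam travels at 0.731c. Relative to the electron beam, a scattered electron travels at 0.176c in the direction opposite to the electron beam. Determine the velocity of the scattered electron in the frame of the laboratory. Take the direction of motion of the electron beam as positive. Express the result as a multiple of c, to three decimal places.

With v = 0.731 and u' = -0.176 (in units of c),
u = (u' + v)/(1 + u'v/c²):
u = (-0.176 + 0.731) / (1 + (-0.176)·0.731) = 0.5550/0.8713 = 0.6369
(Galilean addition would give +0.555c.)

+0.637c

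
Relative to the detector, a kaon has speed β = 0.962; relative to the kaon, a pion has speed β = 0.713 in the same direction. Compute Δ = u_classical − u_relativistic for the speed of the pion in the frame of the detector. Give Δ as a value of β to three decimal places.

Δ = 0.681

Galilean: u_cl = 0.713 + 0.962 = 1.6750.
Relativistic: u_rel = (0.713 + 0.962) / (1 + 0.713·0.962) = 1.6750/1.6859 = 0.9935.
Δ = 1.6750 − 0.9935 = 0.6815.
(The classical prediction exceeds c; the relativistic result does not.)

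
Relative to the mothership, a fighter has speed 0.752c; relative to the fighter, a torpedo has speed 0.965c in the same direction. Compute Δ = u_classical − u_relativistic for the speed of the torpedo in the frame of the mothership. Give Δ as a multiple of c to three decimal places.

Δ = 0.722c

Galilean: u_cl = 0.965 + 0.752 = 1.7170.
Relativistic: u_rel = (0.965 + 0.752) / (1 + 0.965·0.752) = 1.7170/1.7257 = 0.9950.
Δ = 1.7170 − 0.9950 = 0.7220.
(The classical prediction exceeds c; the relativistic result does not.)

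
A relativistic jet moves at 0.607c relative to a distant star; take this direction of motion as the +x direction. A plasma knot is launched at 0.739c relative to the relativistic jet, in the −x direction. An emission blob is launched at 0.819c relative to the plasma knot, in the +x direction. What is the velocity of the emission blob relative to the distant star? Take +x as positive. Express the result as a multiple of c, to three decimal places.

+0.721c

Apply u = (u' + v)/(1 + u'v/c²) successively, working outward toward the distant star.
Start: velocity of the relativistic jet relative to the distant star = 0.6070c.
Compose with the plasma knot (u' = -0.739 in the relativistic jet frame): u_1 = (-0.739 + 0.607) / (1 + (-0.739)·0.607) = -0.1320/0.5514 = -0.2394.
Compose with the emission blob (u' = 0.819 in the plasma knot frame): u_2 = (0.819 + (-0.239)) / (1 + 0.819·(-0.239)) = 0.5796/0.8039 = 0.7210.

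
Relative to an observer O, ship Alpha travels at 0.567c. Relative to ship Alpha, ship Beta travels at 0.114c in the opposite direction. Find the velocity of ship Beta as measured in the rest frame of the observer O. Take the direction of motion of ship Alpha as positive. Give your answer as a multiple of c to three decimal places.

+0.484c

With v = 0.567 and u' = -0.114 (in units of c),
u = (u' + v)/(1 + u'v/c²):
u = (-0.114 + 0.567) / (1 + (-0.114)·0.567) = 0.4530/0.9354 = 0.4843
(Galilean addition would give +0.453c.)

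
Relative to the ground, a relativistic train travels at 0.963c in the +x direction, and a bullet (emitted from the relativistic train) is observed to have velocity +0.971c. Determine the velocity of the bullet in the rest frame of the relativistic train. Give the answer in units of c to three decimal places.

+0.123c

Invert the composition law: u' = (u − v)/(1 − uv/c²).
u' = (0.971 − 0.963) / (1 − (0.971)(0.963)) = 0.0080/0.0649 = 0.1232.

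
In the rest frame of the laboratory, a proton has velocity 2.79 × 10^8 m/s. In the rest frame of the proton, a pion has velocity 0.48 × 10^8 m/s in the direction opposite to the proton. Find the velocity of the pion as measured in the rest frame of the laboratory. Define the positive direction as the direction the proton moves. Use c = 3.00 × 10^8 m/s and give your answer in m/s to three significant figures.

In units of c (dividing by 3.00 × 10^8 m/s): v = 0.930, u' = -0.160.
u = (u' + v)/(1 + u'v/c²):
u = (-0.160 + 0.930) / (1 + (-0.160)·0.930) = 0.7700/0.8512 = 0.9046
Converting back: u = 0.9046 × 3.00 × 10^8 m/s.

+2.71 × 10^8 m/s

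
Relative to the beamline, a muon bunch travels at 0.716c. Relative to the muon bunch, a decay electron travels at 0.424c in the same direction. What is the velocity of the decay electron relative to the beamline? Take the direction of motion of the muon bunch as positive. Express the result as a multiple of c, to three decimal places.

With v = 0.716 and u' = 0.424 (in units of c),
u = (u' + v)/(1 + u'v/c²):
u = (0.424 + 0.716) / (1 + 0.424·0.716) = 1.1400/1.3036 = 0.8745
(Galilean addition would give +1.140c, exceeding c.)

0.875c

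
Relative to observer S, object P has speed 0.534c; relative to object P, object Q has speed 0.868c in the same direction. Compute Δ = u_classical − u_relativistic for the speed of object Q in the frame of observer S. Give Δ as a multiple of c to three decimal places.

Galilean: u_cl = 0.868 + 0.534 = 1.4020.
Relativistic: u_rel = (0.868 + 0.534) / (1 + 0.868·0.534) = 1.4020/1.4635 = 0.9580.
Δ = 1.4020 − 0.9580 = 0.4440.
(The classical prediction exceeds c; the relativistic result does not.)

Δ = 0.444c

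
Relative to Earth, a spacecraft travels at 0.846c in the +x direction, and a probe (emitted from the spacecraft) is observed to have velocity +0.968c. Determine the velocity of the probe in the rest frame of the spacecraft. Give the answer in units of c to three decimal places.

+0.674c

Invert the composition law: u' = (u − v)/(1 − uv/c²).
u' = (0.968 − 0.846) / (1 − (0.968)(0.846)) = 0.1220/0.1811 = 0.6738.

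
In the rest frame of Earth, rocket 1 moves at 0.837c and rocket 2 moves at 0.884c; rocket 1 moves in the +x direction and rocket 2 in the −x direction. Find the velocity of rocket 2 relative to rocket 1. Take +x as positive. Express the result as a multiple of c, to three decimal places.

β_A = 0.837, β_B = -0.884.
Transform to A's frame with the inverse velocity-addition law: u' = (u − v)/(1 − uv/c²), taking u = β_B and v = β_A.
u' = (-0.884 − 0.837) / (1 − (0.837)(-0.884)) = -1.7210/1.7399 = -0.9891.

-0.989c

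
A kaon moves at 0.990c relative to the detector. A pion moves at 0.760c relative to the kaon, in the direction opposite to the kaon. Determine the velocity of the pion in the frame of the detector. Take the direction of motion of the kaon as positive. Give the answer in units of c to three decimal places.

+0.929c

With v = 0.990 and u' = -0.760 (in units of c),
u = (u' + v)/(1 + u'v/c²):
u = (-0.760 + 0.990) / (1 + (-0.760)·0.990) = 0.2300/0.2476 = 0.9289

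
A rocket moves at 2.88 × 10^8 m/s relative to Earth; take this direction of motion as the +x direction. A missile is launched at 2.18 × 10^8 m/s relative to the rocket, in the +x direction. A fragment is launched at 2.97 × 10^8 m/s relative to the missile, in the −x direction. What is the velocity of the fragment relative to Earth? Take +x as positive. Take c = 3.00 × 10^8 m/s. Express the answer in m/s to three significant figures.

+6.52 × 10^7 m/s

Apply u = (u' + v)/(1 + u'v/c²) successively, working outward toward Earth.
(Dividing each given speed by c = 3.00 × 10^8 m/s to work in units of c.)
Start: velocity of the rocket relative to Earth = 0.9600c.
Compose with the missile (u' = 0.727 in the rocket frame): u_1 = (0.727 + 0.960) / (1 + 0.727·0.960) = 1.6867/1.6976 = 0.9936.
Compose with the fragment (u' = -0.990 in the missile frame): u_2 = (-0.990 + 0.994) / (1 + (-0.990)·0.994) = 0.0036/0.0164 = 0.2174.
So u = 0.2174 × 3.00 × 10^8 m/s.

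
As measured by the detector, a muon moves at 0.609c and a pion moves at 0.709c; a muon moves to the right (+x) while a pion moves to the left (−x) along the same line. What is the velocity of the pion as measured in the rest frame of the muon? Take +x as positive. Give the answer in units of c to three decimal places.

β_A = 0.609, β_B = -0.709.
Transform to A's frame with the inverse velocity-addition law: u' = (u − v)/(1 − uv/c²), taking u = β_B and v = β_A.
u' = (-0.709 − 0.609) / (1 − (0.609)(-0.709)) = -1.3180/1.4318 = -0.9205.

-0.921c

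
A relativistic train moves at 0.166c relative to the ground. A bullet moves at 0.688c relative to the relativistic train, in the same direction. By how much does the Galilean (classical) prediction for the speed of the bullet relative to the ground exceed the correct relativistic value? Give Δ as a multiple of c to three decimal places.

Δ = 0.088c

Galilean: u_cl = 0.688 + 0.166 = 0.8540.
Relativistic: u_rel = (0.688 + 0.166) / (1 + 0.688·0.166) = 0.8540/1.1142 = 0.7665.
Δ = 0.8540 − 0.7665 = 0.0875.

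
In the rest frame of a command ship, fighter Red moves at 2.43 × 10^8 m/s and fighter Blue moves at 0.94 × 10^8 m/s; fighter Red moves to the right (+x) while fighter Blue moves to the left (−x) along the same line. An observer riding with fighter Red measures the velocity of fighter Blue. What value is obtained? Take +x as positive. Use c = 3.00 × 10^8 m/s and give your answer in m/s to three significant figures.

β_A = 0.810, β_B = -0.313 (dividing each by c = 3.00 × 10^8 m/s).
Transform to A's frame with the inverse velocity-addition law: u' = (u − v)/(1 − uv/c²), taking u = β_B and v = β_A.
u' = (-0.313 − 0.810) / (1 − (0.810)(-0.313)) = -1.1233/1.2538 = -0.8959.
u' = -0.8959 × 3.00 × 10^8 m/s.

-2.69 × 10^8 m/s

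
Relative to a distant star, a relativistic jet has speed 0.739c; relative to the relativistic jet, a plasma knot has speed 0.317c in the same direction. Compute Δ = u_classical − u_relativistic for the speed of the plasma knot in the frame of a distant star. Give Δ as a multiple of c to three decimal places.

Galilean: u_cl = 0.317 + 0.739 = 1.0560.
Relativistic: u_rel = (0.317 + 0.739) / (1 + 0.317·0.739) = 1.0560/1.2343 = 0.8556.
Δ = 1.0560 − 0.8556 = 0.2004.
(The classical prediction exceeds c; the relativistic result does not.)

Δ = 0.200c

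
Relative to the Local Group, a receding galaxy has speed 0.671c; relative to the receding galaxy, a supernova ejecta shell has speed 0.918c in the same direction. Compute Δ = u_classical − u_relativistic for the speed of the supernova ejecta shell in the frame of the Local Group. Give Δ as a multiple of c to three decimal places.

Galilean: u_cl = 0.918 + 0.671 = 1.5890.
Relativistic: u_rel = (0.918 + 0.671) / (1 + 0.918·0.671) = 1.5890/1.6160 = 0.9833.
Δ = 1.5890 − 0.9833 = 0.6057.
(The classical prediction exceeds c; the relativistic result does not.)

Δ = 0.606c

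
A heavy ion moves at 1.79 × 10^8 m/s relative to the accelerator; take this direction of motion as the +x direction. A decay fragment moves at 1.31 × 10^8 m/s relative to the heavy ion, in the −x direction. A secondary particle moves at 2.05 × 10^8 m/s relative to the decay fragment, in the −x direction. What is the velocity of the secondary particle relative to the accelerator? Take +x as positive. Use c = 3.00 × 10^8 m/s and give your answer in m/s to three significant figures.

-1.64 × 10^8 m/s

Apply u = (u' + v)/(1 + u'v/c²) successively, working outward toward the accelerator.
(Dividing each given speed by c = 3.00 × 10^8 m/s to work in units of c.)
Start: velocity of the heavy ion relative to the accelerator = 0.5967c.
Compose with the decay fragment (u' = -0.437 in the heavy ion frame): u_1 = (-0.437 + 0.597) / (1 + (-0.437)·0.597) = 0.1600/0.7395 = 0.2164.
Compose with the secondary particle (u' = -0.683 in the decay fragment frame): u_2 = (-0.683 + 0.216) / (1 + (-0.683)·0.216) = -0.4670/0.8521 = -0.5480.
So u = -0.5480 × 3.00 × 10^8 m/s.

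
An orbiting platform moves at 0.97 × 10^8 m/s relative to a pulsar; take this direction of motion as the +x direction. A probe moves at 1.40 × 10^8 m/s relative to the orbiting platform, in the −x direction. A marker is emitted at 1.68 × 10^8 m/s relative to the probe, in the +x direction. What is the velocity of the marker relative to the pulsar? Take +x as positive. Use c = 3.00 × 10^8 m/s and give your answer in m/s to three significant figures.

Apply u = (u' + v)/(1 + u'v/c²) successively, working outward toward the pulsar.
(Dividing each given speed by c = 3.00 × 10^8 m/s to work in units of c.)
Start: velocity of the orbiting platform relative to the pulsar = 0.3233c.
Compose with the probe (u' = -0.467 in the orbiting platform frame): u_1 = (-0.467 + 0.323) / (1 + (-0.467)·0.323) = -0.1433/0.8491 = -0.1688.
Compose with the marker (u' = 0.560 in the probe frame): u_2 = (0.560 + (-0.169)) / (1 + 0.560·(-0.169)) = 0.3912/0.9055 = 0.4320.
So u = 0.4320 × 3.00 × 10^8 m/s.

+1.30 × 10^8 m/s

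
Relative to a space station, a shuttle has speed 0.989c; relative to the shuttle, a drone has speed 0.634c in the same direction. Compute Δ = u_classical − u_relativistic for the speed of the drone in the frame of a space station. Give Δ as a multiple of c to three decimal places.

Δ = 0.625c

Galilean: u_cl = 0.634 + 0.989 = 1.6230.
Relativistic: u_rel = (0.634 + 0.989) / (1 + 0.634·0.989) = 1.6230/1.6270 = 0.9975.
Δ = 1.6230 − 0.9975 = 0.6255.
(The classical prediction exceeds c; the relativistic result does not.)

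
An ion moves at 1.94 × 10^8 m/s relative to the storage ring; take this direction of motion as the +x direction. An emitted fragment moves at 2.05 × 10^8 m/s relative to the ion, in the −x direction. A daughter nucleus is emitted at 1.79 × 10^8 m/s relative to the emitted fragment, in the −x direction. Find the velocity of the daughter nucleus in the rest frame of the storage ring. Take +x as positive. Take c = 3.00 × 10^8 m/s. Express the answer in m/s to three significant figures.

-1.91 × 10^8 m/s

Apply u = (u' + v)/(1 + u'v/c²) successively, working outward toward the storage ring.
(Dividing each given speed by c = 3.00 × 10^8 m/s to work in units of c.)
Start: velocity of the ion relative to the storage ring = 0.6467c.
Compose with the emitted fragment (u' = -0.683 in the ion frame): u_1 = (-0.683 + 0.647) / (1 + (-0.683)·0.647) = -0.0367/0.5581 = -0.0657.
Compose with the daughter nucleus (u' = -0.597 in the emitted fragment frame): u_2 = (-0.597 + (-0.066)) / (1 + (-0.597)·(-0.066)) = -0.6624/1.0392 = -0.6374.
So u = -0.6374 × 3.00 × 10^8 m/s.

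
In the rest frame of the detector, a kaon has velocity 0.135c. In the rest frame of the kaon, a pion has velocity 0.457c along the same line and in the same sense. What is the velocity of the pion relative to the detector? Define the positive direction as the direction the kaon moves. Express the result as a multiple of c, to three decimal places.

With v = 0.135 and u' = 0.457 (in units of c),
u = (u' + v)/(1 + u'v/c²):
u = (0.457 + 0.135) / (1 + 0.457·0.135) = 0.5920/1.0617 = 0.5576

0.558c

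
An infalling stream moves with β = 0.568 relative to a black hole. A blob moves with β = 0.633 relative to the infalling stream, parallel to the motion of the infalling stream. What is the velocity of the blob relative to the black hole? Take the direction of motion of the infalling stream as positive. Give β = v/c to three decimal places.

With v = 0.568 and u' = 0.633 (in units of c),
u = (u' + v)/(1 + u'v/c²):
u = (0.633 + 0.568) / (1 + 0.633·0.568) = 1.2010/1.3595 = 0.8834

β = 0.883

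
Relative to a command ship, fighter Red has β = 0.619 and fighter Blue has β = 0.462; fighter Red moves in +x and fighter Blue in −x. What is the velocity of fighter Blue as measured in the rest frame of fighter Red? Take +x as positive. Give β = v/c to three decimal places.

β = -0.841

β_A = 0.619, β_B = -0.462.
Transform to A's frame with the inverse velocity-addition law: u' = (u − v)/(1 − uv/c²), taking u = β_B and v = β_A.
u' = (-0.462 − 0.619) / (1 − (0.619)(-0.462)) = -1.0810/1.2860 = -0.8406.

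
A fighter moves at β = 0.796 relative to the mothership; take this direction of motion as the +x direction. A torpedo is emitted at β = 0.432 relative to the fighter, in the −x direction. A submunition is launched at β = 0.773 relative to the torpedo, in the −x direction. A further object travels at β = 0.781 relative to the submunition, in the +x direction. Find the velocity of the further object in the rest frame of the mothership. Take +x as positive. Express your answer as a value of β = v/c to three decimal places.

β = +0.569

Apply u = (u' + v)/(1 + u'v/c²) successively, working outward toward the mothership.
Start: velocity of the fighter relative to the mothership = 0.7960c.
Compose with the torpedo (u' = -0.432 in the fighter frame): u_1 = (-0.432 + 0.796) / (1 + (-0.432)·0.796) = 0.3640/0.6561 = 0.5548.
Compose with the submunition (u' = -0.773 in the torpedo frame): u_2 = (-0.773 + 0.555) / (1 + (-0.773)·0.555) = -0.2182/0.5712 = -0.3821.
Compose with the further object (u' = 0.781 in the submunition frame): u_3 = (0.781 + (-0.382)) / (1 + 0.781·(-0.382)) = 0.3989/0.7016 = 0.5686.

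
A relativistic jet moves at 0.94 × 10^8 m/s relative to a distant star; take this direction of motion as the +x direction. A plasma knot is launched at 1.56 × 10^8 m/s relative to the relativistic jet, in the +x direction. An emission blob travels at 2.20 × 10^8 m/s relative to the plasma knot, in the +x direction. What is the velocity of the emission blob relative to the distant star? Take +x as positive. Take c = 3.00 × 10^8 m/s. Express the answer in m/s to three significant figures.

Apply u = (u' + v)/(1 + u'v/c²) successively, working outward toward the distant star.
(Dividing each given speed by c = 3.00 × 10^8 m/s to work in units of c.)
Start: velocity of the relativistic jet relative to the distant star = 0.3133c.
Compose with the plasma knot (u' = 0.520 in the relativistic jet frame): u_1 = (0.520 + 0.313) / (1 + 0.520·0.313) = 0.8333/1.1629 = 0.7166.
Compose with the emission blob (u' = 0.733 in the plasma knot frame): u_2 = (0.733 + 0.717) / (1 + 0.733·0.717) = 1.4499/1.5255 = 0.9505.
So u = 0.9505 × 3.00 × 10^8 m/s.

2.85 × 10^8 m/s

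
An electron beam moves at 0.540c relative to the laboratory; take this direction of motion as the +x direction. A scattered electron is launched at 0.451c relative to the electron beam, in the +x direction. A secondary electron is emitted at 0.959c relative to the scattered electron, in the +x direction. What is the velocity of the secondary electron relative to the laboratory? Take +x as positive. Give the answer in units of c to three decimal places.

Apply u = (u' + v)/(1 + u'v/c²) successively, working outward toward the laboratory.
Start: velocity of the electron beam relative to the laboratory = 0.5400c.
Compose with the scattered electron (u' = 0.451 in the electron beam frame): u_1 = (0.451 + 0.540) / (1 + 0.451·0.540) = 0.9910/1.2435 = 0.7969.
Compose with the secondary electron (u' = 0.959 in the scattered electron frame): u_2 = (0.959 + 0.797) / (1 + 0.959·0.797) = 1.7559/1.7642 = 0.9953.

0.995c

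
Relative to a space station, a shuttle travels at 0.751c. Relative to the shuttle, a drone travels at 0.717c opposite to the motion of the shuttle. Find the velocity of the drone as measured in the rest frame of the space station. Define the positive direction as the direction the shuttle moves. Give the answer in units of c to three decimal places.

With v = 0.751 and u' = -0.717 (in units of c),
u = (u' + v)/(1 + u'v/c²):
u = (-0.717 + 0.751) / (1 + (-0.717)·0.751) = 0.0340/0.4615 = 0.0737
(Galilean addition would give +0.034c.)

+0.074c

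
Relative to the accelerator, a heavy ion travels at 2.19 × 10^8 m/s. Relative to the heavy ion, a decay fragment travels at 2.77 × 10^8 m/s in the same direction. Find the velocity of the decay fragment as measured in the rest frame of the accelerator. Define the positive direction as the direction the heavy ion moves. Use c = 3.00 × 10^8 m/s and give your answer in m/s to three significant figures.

In units of c (dividing by 3.00 × 10^8 m/s): v = 0.730, u' = 0.923.
u = (u' + v)/(1 + u'v/c²):
u = (0.923 + 0.730) / (1 + 0.923·0.730) = 1.6533/1.6740 = 0.9876
Converting back: u = 0.9876 × 3.00 × 10^8 m/s.

2.96 × 10^8 m/s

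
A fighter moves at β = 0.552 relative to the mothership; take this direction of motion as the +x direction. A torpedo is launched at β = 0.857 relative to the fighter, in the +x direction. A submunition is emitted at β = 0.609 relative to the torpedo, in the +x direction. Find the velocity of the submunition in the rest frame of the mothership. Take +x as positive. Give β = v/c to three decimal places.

Apply u = (u' + v)/(1 + u'v/c²) successively, working outward toward the mothership.
Start: velocity of the fighter relative to the mothership = 0.5520c.
Compose with the torpedo (u' = 0.857 in the fighter frame): u_1 = (0.857 + 0.552) / (1 + 0.857·0.552) = 1.4090/1.4731 = 0.9565.
Compose with the submunition (u' = 0.609 in the torpedo frame): u_2 = (0.609 + 0.957) / (1 + 0.609·0.957) = 1.5655/1.5825 = 0.9893.

β = 0.989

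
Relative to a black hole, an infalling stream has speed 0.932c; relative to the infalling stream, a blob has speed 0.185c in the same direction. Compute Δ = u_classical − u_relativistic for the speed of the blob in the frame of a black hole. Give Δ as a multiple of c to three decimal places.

Δ = 0.164c

Galilean: u_cl = 0.185 + 0.932 = 1.1170.
Relativistic: u_rel = (0.185 + 0.932) / (1 + 0.185·0.932) = 1.1170/1.1724 = 0.9527.
Δ = 1.1170 − 0.9527 = 0.1643.
(The classical prediction exceeds c; the relativistic result does not.)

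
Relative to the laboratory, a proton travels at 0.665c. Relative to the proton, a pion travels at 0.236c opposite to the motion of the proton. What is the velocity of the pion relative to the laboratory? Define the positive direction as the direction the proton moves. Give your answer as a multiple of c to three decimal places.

+0.509c

With v = 0.665 and u' = -0.236 (in units of c),
u = (u' + v)/(1 + u'v/c²):
u = (-0.236 + 0.665) / (1 + (-0.236)·0.665) = 0.4290/0.8431 = 0.5089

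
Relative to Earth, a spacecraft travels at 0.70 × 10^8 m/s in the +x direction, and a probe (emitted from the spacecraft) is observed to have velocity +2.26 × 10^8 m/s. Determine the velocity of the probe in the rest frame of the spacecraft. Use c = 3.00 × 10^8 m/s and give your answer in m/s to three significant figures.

v = 0.233c, u = 0.753c.
Invert the composition law: u' = (u − v)/(1 − uv/c²).
u' = (0.753 − 0.233) / (1 − (0.753)(0.233)) = 0.5200/0.8242 = 0.6309.
u' = 0.6309 × 3.00 × 10^8 m/s.

+1.89 × 10^8 m/s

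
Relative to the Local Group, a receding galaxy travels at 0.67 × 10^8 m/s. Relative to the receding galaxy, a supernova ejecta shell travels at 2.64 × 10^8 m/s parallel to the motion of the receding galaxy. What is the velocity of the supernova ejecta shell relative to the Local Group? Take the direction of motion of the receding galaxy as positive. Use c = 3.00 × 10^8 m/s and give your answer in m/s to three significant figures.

2.77 × 10^8 m/s

In units of c (dividing by 3.00 × 10^8 m/s): v = 0.223, u' = 0.880.
u = (u' + v)/(1 + u'v/c²):
u = (0.880 + 0.223) / (1 + 0.880·0.223) = 1.1033/1.1965 = 0.9221
(Galilean addition would give +1.103c, exceeding c.)
Converting back: u = 0.9221 × 3.00 × 10^8 m/s.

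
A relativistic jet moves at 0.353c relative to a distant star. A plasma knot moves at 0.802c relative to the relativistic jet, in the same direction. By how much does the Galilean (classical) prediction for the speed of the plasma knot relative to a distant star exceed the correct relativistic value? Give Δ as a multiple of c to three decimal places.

Δ = 0.255c

Galilean: u_cl = 0.802 + 0.353 = 1.1550.
Relativistic: u_rel = (0.802 + 0.353) / (1 + 0.802·0.353) = 1.1550/1.2831 = 0.9002.
Δ = 1.1550 − 0.9002 = 0.2548.
(The classical prediction exceeds c; the relativistic result does not.)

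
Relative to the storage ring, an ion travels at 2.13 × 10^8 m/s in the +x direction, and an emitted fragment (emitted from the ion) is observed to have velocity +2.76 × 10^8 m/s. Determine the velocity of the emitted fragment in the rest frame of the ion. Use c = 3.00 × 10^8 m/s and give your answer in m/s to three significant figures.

+1.82 × 10^8 m/s

v = 0.710c, u = 0.920c.
Invert the composition law: u' = (u − v)/(1 − uv/c²).
u' = (0.920 − 0.710) / (1 − (0.920)(0.710)) = 0.2100/0.3468 = 0.6055.
u' = 0.6055 × 3.00 × 10^8 m/s.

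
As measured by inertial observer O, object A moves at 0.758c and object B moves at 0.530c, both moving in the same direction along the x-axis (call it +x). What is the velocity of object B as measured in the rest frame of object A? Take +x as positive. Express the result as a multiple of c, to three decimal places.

β_A = 0.758, β_B = 0.530.
Transform to A's frame with the inverse velocity-addition law: u' = (u − v)/(1 − uv/c²), taking u = β_B and v = β_A.
u' = (0.530 − 0.758) / (1 − (0.758)(0.530)) = -0.2280/0.5983 = -0.3811.

-0.381c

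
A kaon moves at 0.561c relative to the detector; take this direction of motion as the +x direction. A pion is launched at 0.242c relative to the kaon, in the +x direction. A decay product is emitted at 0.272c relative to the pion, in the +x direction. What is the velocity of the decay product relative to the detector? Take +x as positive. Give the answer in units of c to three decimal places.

0.821c

Apply u = (u' + v)/(1 + u'v/c²) successively, working outward toward the detector.
Start: velocity of the kaon relative to the detector = 0.5610c.
Compose with the pion (u' = 0.242 in the kaon frame): u_1 = (0.242 + 0.561) / (1 + 0.242·0.561) = 0.8030/1.1358 = 0.7070.
Compose with the decay product (u' = 0.272 in the pion frame): u_2 = (0.272 + 0.707) / (1 + 0.272·0.707) = 0.9790/1.1923 = 0.8211.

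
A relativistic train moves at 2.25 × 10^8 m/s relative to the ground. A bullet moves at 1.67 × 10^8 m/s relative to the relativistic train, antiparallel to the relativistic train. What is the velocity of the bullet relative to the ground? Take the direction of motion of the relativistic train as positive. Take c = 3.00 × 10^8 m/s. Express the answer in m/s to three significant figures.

In units of c (dividing by 3.00 × 10^8 m/s): v = 0.750, u' = -0.557.
u = (u' + v)/(1 + u'v/c²):
u = (-0.557 + 0.750) / (1 + (-0.557)·0.750) = 0.1933/0.5825 = 0.3319
(Galilean addition would give +0.193c.)
Converting back: u = 0.3319 × 3.00 × 10^8 m/s.

+9.96 × 10^7 m/s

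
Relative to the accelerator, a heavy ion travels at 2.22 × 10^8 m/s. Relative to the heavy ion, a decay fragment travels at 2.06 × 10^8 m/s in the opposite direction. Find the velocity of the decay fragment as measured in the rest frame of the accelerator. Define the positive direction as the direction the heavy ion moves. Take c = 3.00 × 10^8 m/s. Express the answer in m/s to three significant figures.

In units of c (dividing by 3.00 × 10^8 m/s): v = 0.740, u' = -0.687.
u = (u' + v)/(1 + u'v/c²):
u = (-0.687 + 0.740) / (1 + (-0.687)·0.740) = 0.0533/0.4919 = 0.1084
Converting back: u = 0.1084 × 3.00 × 10^8 m/s.

+3.25 × 10^7 m/s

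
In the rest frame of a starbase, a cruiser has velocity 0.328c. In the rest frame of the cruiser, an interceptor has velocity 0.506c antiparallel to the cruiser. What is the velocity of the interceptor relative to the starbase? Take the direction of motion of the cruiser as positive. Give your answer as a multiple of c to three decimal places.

With v = 0.328 and u' = -0.506 (in units of c),
u = (u' + v)/(1 + u'v/c²):
u = (-0.506 + 0.328) / (1 + (-0.506)·0.328) = -0.1780/0.8340 = -0.2134
(Galilean addition would give -0.178c.)

-0.213c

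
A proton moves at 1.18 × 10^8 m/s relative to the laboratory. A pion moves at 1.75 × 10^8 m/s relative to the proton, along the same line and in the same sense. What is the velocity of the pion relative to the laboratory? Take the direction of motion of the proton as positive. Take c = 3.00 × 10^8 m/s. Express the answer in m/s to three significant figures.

2.38 × 10^8 m/s

In units of c (dividing by 3.00 × 10^8 m/s): v = 0.393, u' = 0.583.
u = (u' + v)/(1 + u'v/c²):
u = (0.583 + 0.393) / (1 + 0.583·0.393) = 0.9767/1.2294 = 0.7944
Converting back: u = 0.7944 × 3.00 × 10^8 m/s.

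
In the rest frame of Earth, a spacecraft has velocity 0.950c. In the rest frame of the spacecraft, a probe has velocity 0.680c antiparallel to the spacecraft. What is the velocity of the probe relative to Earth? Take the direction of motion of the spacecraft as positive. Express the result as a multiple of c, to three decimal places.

+0.763c

With v = 0.950 and u' = -0.680 (in units of c),
u = (u' + v)/(1 + u'v/c²):
u = (-0.680 + 0.950) / (1 + (-0.680)·0.950) = 0.2700/0.3540 = 0.7627
(Galilean addition would give +0.270c.)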